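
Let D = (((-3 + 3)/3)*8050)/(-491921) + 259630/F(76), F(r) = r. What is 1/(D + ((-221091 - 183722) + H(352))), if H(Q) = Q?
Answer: -38/15239703 ≈ -2.4935e-6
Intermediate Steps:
D = 129815/38 (D = (((-3 + 3)/3)*8050)/(-491921) + 259630/76 = (((1/3)*0)*8050)*(-1/491921) + 259630*(1/76) = (0*8050)*(-1/491921) + 129815/38 = 0*(-1/491921) + 129815/38 = 0 + 129815/38 = 129815/38 ≈ 3416.2)
1/(D + ((-221091 - 183722) + H(352))) = 1/(129815/38 + ((-221091 - 183722) + 352)) = 1/(129815/38 + (-404813 + 352)) = 1/(129815/38 - 404461) = 1/(-15239703/38) = -38/15239703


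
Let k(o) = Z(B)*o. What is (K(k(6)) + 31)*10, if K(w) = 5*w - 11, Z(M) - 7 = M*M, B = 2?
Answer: 3500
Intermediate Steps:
Z(M) = 7 + M² (Z(M) = 7 + M*M = 7 + M²)
k(o) = 11*o (k(o) = (7 + 2²)*o = (7 + 4)*o = 11*o)
K(w) = -11 + 5*w
(K(k(6)) + 31)*10 = ((-11 + 5*(11*6)) + 31)*10 = ((-11 + 5*66) + 31)*10 = ((-11 + 330) + 31)*10 = (319 + 31)*10 = 350*10 = 3500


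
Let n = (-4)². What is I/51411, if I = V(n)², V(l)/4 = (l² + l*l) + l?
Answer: 1486848/17137 ≈ 86.762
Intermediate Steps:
n = 16
V(l) = 4*l + 8*l² (V(l) = 4*((l² + l*l) + l) = 4*((l² + l²) + l) = 4*(2*l² + l) = 4*(l + 2*l²) = 4*l + 8*l²)
I = 4460544 (I = (4*16*(1 + 2*16))² = (4*16*(1 + 32))² = (4*16*33)² = 2112² = 4460544)
I/51411 = 4460544/51411 = 4460544*(1/51411) = 1486848/17137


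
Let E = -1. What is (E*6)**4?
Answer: 1296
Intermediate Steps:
(E*6)**4 = (-1*6)**4 = (-6)**4 = 1296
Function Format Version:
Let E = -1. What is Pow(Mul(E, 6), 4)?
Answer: 1296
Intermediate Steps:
Pow(Mul(E, 6), 4) = Pow(Mul(-1, 6), 4) = Pow(-6, 4) = 1296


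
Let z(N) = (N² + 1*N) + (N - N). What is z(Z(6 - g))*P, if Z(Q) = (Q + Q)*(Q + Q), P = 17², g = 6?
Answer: 0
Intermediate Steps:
P = 289
Z(Q) = 4*Q² (Z(Q) = (2*Q)*(2*Q) = 4*Q²)
z(N) = N + N² (z(N) = (N² + N) + 0 = (N + N²) + 0 = N + N²)
z(Z(6 - g))*P = ((4*(6 - 1*6)²)*(1 + 4*(6 - 1*6)²))*289 = ((4*(6 - 6)²)*(1 + 4*(6 - 6)²))*289 = ((4*0²)*(1 + 4*0²))*289 = ((4*0)*(1 + 4*0))*289 = (0*(1 + 0))*289 = (0*1)*289 = 0*289 = 0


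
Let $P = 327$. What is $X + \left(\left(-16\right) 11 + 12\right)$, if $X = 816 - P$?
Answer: $325$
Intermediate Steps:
$X = 489$ ($X = 816 - 327 = 489$)
$X + \left(\left(-16\right) 11 + 12\right) = 489 + \left(\left(-16\right) 11 + 12\right) = 489 + \left(-176 + 12\right) = 489 - 164 = 325$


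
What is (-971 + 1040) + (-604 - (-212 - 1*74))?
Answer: -249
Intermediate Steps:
(-971 + 1040) + (-604 - (-212 - 1*74)) = 69 + (-604 - (-212 - 74)) = 69 + (-604 - 1*(-286)) = 69 + (-604 + 286) = 69 - 318 = -249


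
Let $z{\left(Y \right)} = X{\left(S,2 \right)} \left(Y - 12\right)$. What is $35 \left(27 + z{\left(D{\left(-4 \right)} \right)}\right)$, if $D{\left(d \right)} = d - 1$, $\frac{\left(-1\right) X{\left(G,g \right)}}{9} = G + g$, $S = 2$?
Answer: $22365$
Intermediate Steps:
$X{\left(G,g \right)} = - 9 G - 9 g$ ($X{\left(G,g \right)} = - 9 \left(G + g\right) = - 9 G - 9 g$)
$D{\left(d \right)} = -1 + d$
$z{\left(Y \right)} = 432 - 36 Y$ ($z{\left(Y \right)} = \left(\left(-9\right) 2 - 18\right) \left(Y - 12\right) = \left(-18 - 18\right) \left(-12 + Y\right) = - 36 \left(-12 + Y\right) = 432 - 36 Y$)
$35 \left(27 + z{\left(D{\left(-4 \right)} \right)}\right) = 35 \left(27 + \left(432 - 36 \left(-1 - 4\right)\right)\right) = 35 \left(27 + \left(432 - -180\right)\right) = 35 \left(27 + \left(432 + 180\right)\right) = 35 \left(27 + 612\right) = 35 \cdot 639 = 22365$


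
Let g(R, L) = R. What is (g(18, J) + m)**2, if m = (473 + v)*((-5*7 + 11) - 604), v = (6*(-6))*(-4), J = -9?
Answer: 150123701764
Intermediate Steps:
v = 144 (v = -36*(-4) = 144)
m = -387476 (m = (473 + 144)*((-5*7 + 11) - 604) = 617*((-35 + 11) - 604) = 617*(-24 - 604) = 617*(-628) = -387476)
(g(18, J) + m)**2 = (18 - 387476)**2 = (-387458)**2 = 150123701764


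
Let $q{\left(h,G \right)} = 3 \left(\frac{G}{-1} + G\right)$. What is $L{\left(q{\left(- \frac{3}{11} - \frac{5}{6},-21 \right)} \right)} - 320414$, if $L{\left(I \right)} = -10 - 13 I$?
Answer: $-320424$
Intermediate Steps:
$q{\left(h,G \right)} = 0$ ($q{\left(h,G \right)} = 3 \left(G \left(-1\right) + G\right) = 3 \left(- G + G\right) = 3 \cdot 0 = 0$)
$L{\left(q{\left(- \frac{3}{11} - \frac{5}{6},-21 \right)} \right)} - 320414 = \left(-10 - 0\right) - 320414 = \left(-10 + 0\right) - 320414 = -10 - 320414 = -320424$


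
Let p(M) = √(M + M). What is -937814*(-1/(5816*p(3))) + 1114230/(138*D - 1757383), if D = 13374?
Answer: 1114230/88229 + 468907*√6/17448 ≈ 78.458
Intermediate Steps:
p(M) = √2*√M (p(M) = √(2*M) = √2*√M)
-937814*(-1/(5816*p(3))) + 1114230/(138*D - 1757383) = -937814*(-√6/34896) + 1114230/(138*13374 - 1757383) = -937814*(-√6/34896) + 1114230/(1845612 - 1757383) = -937814*(-√6/34896) + 1114230/88229 = -(-468907)*√6/17448 + 1114230*(1/88229) = 468907*√6/17448 + 1114230/88229 = 1114230/88229 + 468907*√6/17448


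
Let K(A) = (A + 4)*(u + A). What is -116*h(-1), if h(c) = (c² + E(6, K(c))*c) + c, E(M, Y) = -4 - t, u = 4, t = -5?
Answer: 116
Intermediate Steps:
K(A) = (4 + A)² (K(A) = (A + 4)*(4 + A) = (4 + A)*(4 + A) = (4 + A)²)
E(M, Y) = 1 (E(M, Y) = -4 - 1*(-5) = -4 + 5 = 1)
h(c) = c² + 2*c (h(c) = (c² + 1*c) + c = (c² + c) + c = (c + c²) + c = c² + 2*c)
-116*h(-1) = -(-116)*(2 - 1) = -(-116) = -116*(-1) = 116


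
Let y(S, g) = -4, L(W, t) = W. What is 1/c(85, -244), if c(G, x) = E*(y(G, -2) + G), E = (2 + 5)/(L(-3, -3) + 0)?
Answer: -1/189 ≈ -0.0052910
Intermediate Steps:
E = -7/3 (E = (2 + 5)/(-3 + 0) = 7/(-3) = 7*(-⅓) = -7/3 ≈ -2.3333)
c(G, x) = 28/3 - 7*G/3 (c(G, x) = -7*(-4 + G)/3 = 28/3 - 7*G/3)
1/c(85, -244) = 1/(28/3 - 7/3*85) = 1/(28/3 - 595/3) = 1/(-189) = -1/189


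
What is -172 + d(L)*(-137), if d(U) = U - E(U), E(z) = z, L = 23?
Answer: -172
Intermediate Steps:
d(U) = 0 (d(U) = U - U = 0)
-172 + d(L)*(-137) = -172 + 0*(-137) = -172 + 0 = -172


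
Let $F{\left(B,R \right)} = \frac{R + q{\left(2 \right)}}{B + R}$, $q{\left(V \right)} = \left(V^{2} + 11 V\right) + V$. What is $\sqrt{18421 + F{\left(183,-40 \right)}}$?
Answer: $\frac{7 \sqrt{7687537}}{143} \approx 135.72$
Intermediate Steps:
$q{\left(V \right)} = V^{2} + 12 V$
$F{\left(B,R \right)} = \frac{28 + R}{B + R}$ ($F{\left(B,R \right)} = \frac{R + 2 \left(12 + 2\right)}{B + R} = \frac{R + 2 \cdot 14}{B + R} = \frac{R + 28}{B + R} = \frac{28 + R}{B + R}$)
$\sqrt{18421 + F{\left(183,-40 \right)}} = \sqrt{18421 + \frac{28 - 40}{183 - 40}} = \sqrt{18421 + \frac{1}{143} \left(-12\right)} = \sqrt{18421 - \frac{12}{143}} = \sqrt{\frac{2634191}{143}} = \frac{7 \sqrt{7687537}}{143}$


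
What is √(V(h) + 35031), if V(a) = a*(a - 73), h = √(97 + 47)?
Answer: 3*√3811 ≈ 185.20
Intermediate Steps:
h = 12 (h = √144 = 12)
V(a) = a*(-73 + a)
√(V(h) + 35031) = √(12*(-73 + 12) + 35031) = √(12*(-61) + 35031) = √(-732 + 35031) = √34299 = 3*√3811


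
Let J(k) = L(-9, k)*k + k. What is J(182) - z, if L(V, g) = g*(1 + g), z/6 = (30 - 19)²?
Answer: 6061148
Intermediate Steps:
z = 726 (z = 6*(30 - 19)² = 6*11² = 6*121 = 726)
J(k) = k + k²*(1 + k) (J(k) = (k*(1 + k))*k + k = k²*(1 + k) + k = k + k²*(1 + k))
J(182) - z = 182*(1 + 182*(1 + 182)) - 1*726 = 182*(1 + 182*183) - 726 = 182*(1 + 33306) - 726 = 182*33307 - 726 = 6061874 - 726 = 6061148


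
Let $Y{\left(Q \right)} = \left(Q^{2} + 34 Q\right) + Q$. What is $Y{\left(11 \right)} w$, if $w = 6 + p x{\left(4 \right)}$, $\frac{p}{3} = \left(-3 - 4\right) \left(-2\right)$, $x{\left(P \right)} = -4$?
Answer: $-81972$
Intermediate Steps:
$Y{\left(Q \right)} = Q^{2} + 35 Q$
$p = 42$ ($p = 3 \left(-3 - 4\right) \left(-2\right) = 3 \left(\left(-7\right) \left(-2\right)\right) = 3 \cdot 14 = 42$)
$w = -162$ ($w = 6 + 42 \left(-4\right) = 6 - 168 = -162$)
$Y{\left(11 \right)} w = 11 \left(35 + 11\right) \left(-162\right) = 11 \cdot 46 \left(-162\right) = 506 \left(-162\right) = -81972$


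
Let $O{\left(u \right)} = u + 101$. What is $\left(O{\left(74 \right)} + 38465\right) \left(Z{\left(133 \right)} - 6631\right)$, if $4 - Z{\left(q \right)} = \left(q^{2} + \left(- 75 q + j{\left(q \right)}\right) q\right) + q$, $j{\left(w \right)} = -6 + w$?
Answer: $49665344400$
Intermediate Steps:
$Z{\left(q \right)} = 4 - q - q^{2} - q \left(-6 - 74 q\right)$ ($Z{\left(q \right)} = 4 - \left(\left(q^{2} + \left(- 75 q + \left(-6 + q\right)\right) q\right) + q\right) = 4 - \left(\left(q^{2} + \left(-6 - 74 q\right) q\right) + q\right) = 4 - \left(\left(q^{2} + q \left(-6 - 74 q\right)\right) + q\right) = 4 - \left(q + q^{2} + q \left(-6 - 74 q\right)\right) = 4 - q - q^{2} - q \left(-6 - 74 q\right)$)
$O{\left(u \right)} = 101 + u$
$\left(O{\left(74 \right)} + 38465\right) \left(Z{\left(133 \right)} - 6631\right) = \left(\left(101 + 74\right) + 38465\right) \left(\left(4 + 5 \cdot 133 + 73 \cdot 133^{2}\right) - 6631\right) = \left(175 + 38465\right) \left(\left(4 + 665 + 73 \cdot 17689\right) - 6631\right) = 38640 \left(\left(4 + 665 + 1291297\right) - 6631\right) = 38640 \left(1291966 - 6631\right) = 38640 \cdot 1285335 = 49665344400$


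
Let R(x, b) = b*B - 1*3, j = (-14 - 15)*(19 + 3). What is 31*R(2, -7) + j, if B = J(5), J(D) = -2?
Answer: -297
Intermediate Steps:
B = -2
j = -638 (j = -29*22 = -638)
R(x, b) = -3 - 2*b (R(x, b) = b*(-2) - 1*3 = -2*b - 3 = -3 - 2*b)
31*R(2, -7) + j = 31*(-3 - 2*(-7)) - 638 = 31*(-3 + 14) - 638 = 31*11 - 638 = 341 - 638 = -297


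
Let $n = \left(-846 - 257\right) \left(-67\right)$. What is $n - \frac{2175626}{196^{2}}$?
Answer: $\frac{1418402595}{19208} \approx 73844.0$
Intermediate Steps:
$n = 73901$ ($n = \left(-1103\right) \left(-67\right) = 73901$)
$n - \frac{2175626}{196^{2}} = 73901 - \frac{2175626}{196^{2}} = 73901 - \frac{2175626}{38416} = 73901 - \frac{1087813}{19208} = \frac{1418402595}{19208}$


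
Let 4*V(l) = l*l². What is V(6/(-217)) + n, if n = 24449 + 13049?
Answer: 383166300820/10218313 ≈ 37498.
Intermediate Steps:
n = 37498
V(l) = l³/4 (V(l) = (l*l²)/4 = l³/4)
V(6/(-217)) + n = (6/(-217))³/4 + 37498 = (6*(-1/217))³/4 + 37498 = (-6/217)³/4 + 37498 = (¼)*(-216/10218313) + 37498 = -54/10218313 + 37498 = 383166300820/10218313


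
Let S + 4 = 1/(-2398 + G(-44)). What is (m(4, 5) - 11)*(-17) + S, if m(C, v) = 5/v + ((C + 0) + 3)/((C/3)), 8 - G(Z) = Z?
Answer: 360109/4692 ≈ 76.750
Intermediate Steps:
G(Z) = 8 - Z
m(C, v) = 5/v + 3*(3 + C)/C (m(C, v) = 5/v + (C + 3)/((C*(⅓))) = 5/v + (3 + C)/((C/3)) = 5/v + (3 + C)*(3/C) = 5/v + 3*(3 + C)/C)
S = -9385/2346 (S = -4 + 1/(-2398 + (8 - 1*(-44))) = -4 + 1/(-2398 + (8 + 44)) = -4 + 1/(-2398 + 52) = -4 + 1/(-2346) = -4 - 1/2346 = -9385/2346 ≈ -4.0004)
(m(4, 5) - 11)*(-17) + S = ((3 + 5/5 + 9/4) - 11)*(-17) - 9385/2346 = ((3 + 5*(⅕) + 9*(¼)) - 11)*(-17) - 9385/2346 = ((3 + 1 + 9/4) - 11)*(-17) - 9385/2346 = (25/4 - 11)*(-17) - 9385/2346 = -19/4*(-17) - 9385/2346 = 323/4 - 9385/2346 = 360109/4692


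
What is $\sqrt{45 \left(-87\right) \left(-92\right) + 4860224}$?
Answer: $2 \sqrt{1305101} \approx 2284.8$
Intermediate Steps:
$\sqrt{45 \left(-87\right) \left(-92\right) + 4860224} = \sqrt{\left(-3915\right) \left(-92\right) + 4860224} = \sqrt{360180 + 4860224} = \sqrt{5220404} = 2 \sqrt{1305101}$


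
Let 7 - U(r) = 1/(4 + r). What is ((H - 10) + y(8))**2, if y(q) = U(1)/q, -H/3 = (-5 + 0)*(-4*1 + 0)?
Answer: 1912689/400 ≈ 4781.7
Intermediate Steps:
U(r) = 7 - 1/(4 + r)
H = -60 (H = -3*(-5 + 0)*(-4*1 + 0) = -(-15)*(-4 + 0) = -(-15)*(-4) = -3*20 = -60)
y(q) = 34/(5*q) (y(q) = ((27 + 7*1)/(4 + 1))/q = ((27 + 7)/5)/q = ((1/5)*34)/q = 34/(5*q))
((H - 10) + y(8))**2 = ((-60 - 10) + (34/5)/8)**2 = (-70 + (34/5)*(1/8))**2 = (-70 + 17/20)**2 = (-1383/20)**2 = 1912689/400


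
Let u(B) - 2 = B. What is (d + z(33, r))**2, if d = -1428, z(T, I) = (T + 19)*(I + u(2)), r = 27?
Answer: 33856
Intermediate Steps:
u(B) = 2 + B
z(T, I) = (4 + I)*(19 + T) (z(T, I) = (T + 19)*(I + (2 + 2)) = (19 + T)*(I + 4) = (19 + T)*(4 + I) = (4 + I)*(19 + T))
(d + z(33, r))**2 = (-1428 + (76 + 4*33 + 19*27 + 27*33))**2 = (-1428 + (76 + 132 + 513 + 891))**2 = (-1428 + 1612)**2 = 184**2 = 33856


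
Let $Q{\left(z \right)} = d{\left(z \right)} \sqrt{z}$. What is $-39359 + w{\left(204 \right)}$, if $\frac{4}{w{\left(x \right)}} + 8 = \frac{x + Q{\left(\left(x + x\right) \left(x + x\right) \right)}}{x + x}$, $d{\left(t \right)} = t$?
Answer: $- \frac{13103122759}{332913} \approx -39359.0$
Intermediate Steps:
$Q{\left(z \right)} = z^{\frac{3}{2}}$ ($Q{\left(z \right)} = z \sqrt{z} = z^{\frac{3}{2}}$)
$w{\left(x \right)} = \frac{4}{-8 + \frac{x + 8 \left(x^{2}\right)^{\frac{3}{2}}}{2 x}}$ ($w{\left(x \right)} = \frac{4}{-8 + \frac{x + \left(\left(x + x\right) \left(x + x\right)\right)^{\frac{3}{2}}}{x + x}} = \frac{4}{-8 + \frac{x + \left(2 x 2 x\right)^{\frac{3}{2}}}{2 x}} = \frac{4}{-8 + \left(x + \left(4 x^{2}\right)^{\frac{3}{2}}\right) \frac{1}{2 x}} = \frac{4}{-8 + \left(x + 8 \left(x^{2}\right)^{\frac{3}{2}}\right) \frac{1}{2 x}} = \frac{4}{-8 + \frac{x + 8 \left(x^{2}\right)^{\frac{3}{2}}}{2 x}}$)
$-39359 + w{\left(204 \right)} = -39359 + \frac{8}{-15 + 8 \cdot 204 \sqrt{204^{2}}} = -39359 + \frac{8}{-15 + 8 \cdot 204 \sqrt{41616}} = -39359 + \frac{8}{-15 + 8 \cdot 204 \cdot 204} = -39359 + \frac{8}{-15 + 332928} = -39359 + \frac{8}{332913} = - \frac{13103122759}{332913}$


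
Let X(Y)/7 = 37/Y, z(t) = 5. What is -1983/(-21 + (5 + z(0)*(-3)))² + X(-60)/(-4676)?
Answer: -79443083/38516880 ≈ -2.0626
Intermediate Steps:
X(Y) = 259/Y (X(Y) = 7*(37/Y) = 259/Y)
-1983/(-21 + (5 + z(0)*(-3)))² + X(-60)/(-4676) = -1983/(-21 + (5 + 5*(-3)))² + (259/(-60))/(-4676) = -1983/(-21 + (5 - 15))² + (259*(-1/60))*(-1/4676) = -1983/(-21 - 10)² - 259/60*(-1/4676) = -1983/((-31)²) + 37/40080 = -1983/961 + 37/40080 = -79443083/38516880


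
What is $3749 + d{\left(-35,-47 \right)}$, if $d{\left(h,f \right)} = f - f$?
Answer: $3749$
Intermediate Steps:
$d{\left(h,f \right)} = 0$
$3749 + d{\left(-35,-47 \right)} = 3749 + 0 = 3749$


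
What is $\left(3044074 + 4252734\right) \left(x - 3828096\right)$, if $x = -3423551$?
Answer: $-52913875842776$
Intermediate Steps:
$\left(3044074 + 4252734\right) \left(x - 3828096\right) = \left(3044074 + 4252734\right) \left(-3423551 - 3828096\right) = 7296808 \left(-7251647\right) = -52913875842776$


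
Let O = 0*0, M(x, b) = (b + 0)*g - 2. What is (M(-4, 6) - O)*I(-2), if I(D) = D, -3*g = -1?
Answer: 0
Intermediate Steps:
g = 1/3 (g = -1/3*(-1) = 1/3 ≈ 0.33333)
M(x, b) = -2 + b/3 (M(x, b) = (b + 0)*(1/3) - 2 = b*(1/3) - 2 = b/3 - 2 = -2 + b/3)
O = 0
(M(-4, 6) - O)*I(-2) = ((-2 + (1/3)*6) - 1*0)*(-2) = ((-2 + 2) + 0)*(-2) = (0 + 0)*(-2) = 0*(-2) = 0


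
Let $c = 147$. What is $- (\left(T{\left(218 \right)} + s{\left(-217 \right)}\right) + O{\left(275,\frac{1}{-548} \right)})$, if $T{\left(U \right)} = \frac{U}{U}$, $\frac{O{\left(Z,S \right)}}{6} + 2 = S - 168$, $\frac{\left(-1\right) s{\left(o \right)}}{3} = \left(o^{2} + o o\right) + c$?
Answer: $\frac{77814359}{274} \approx 2.8399 \cdot 10^{5}$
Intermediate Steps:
$s{\left(o \right)} = -441 - 6 o^{2}$ ($s{\left(o \right)} = - 3 \left(\left(o^{2} + o o\right) + 147\right) = - 3 \left(\left(o^{2} + o^{2}\right) + 147\right) = - 3 \left(2 o^{2} + 147\right) = - 3 \left(147 + 2 o^{2}\right) = -441 - 6 o^{2}$)
$O{\left(Z,S \right)} = -1020 + 6 S$ ($O{\left(Z,S \right)} = -12 + 6 \left(S - 168\right) = -12 + 6 \left(-168 + S\right) = -12 + \left(-1008 + 6 S\right) = -1020 + 6 S$)
$T{\left(U \right)} = 1$
$- (\left(T{\left(218 \right)} + s{\left(-217 \right)}\right) + O{\left(275,\frac{1}{-548} \right)}) = - (\left(1 - \left(441 + 6 \left(-217\right)^{2}\right)\right) - \left(1020 - \frac{6}{-548}\right)) = - (\left(1 - 282975\right) + \left(-1020 + 6 \left(- \frac{1}{548}\right)\right)) = - (\left(1 - 282975\right) - \frac{279483}{274}) = - (-282974 - \frac{279483}{274}) = \left(-1\right) \left(- \frac{77814359}{274}\right) = \frac{77814359}{274}$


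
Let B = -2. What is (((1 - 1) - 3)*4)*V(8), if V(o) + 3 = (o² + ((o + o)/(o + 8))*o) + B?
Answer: -804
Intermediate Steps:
V(o) = -5 + o² + 2*o²/(8 + o) (V(o) = -3 + ((o² + ((o + o)/(o + 8))*o) - 2) = -3 + ((o² + ((2*o)/(8 + o))*o) - 2) = -3 + ((o² + (2*o/(8 + o))*o) - 2) = -3 + ((o² + 2*o²/(8 + o)) - 2) = -3 + (-2 + o² + 2*o²/(8 + o)) = -5 + o² + 2*o²/(8 + o))
(((1 - 1) - 3)*4)*V(8) = (((1 - 1) - 3)*4)*((-40 + 8³ - 5*8 + 10*8²)/(8 + 8)) = ((0 - 3)*4)*((-40 + 512 - 40 + 10*64)/16) = (-3*4)*((-40 + 512 - 40 + 640)/16) = -3*1072/4 = -12*67 = -804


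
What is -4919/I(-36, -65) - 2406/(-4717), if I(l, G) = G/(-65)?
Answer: -23200517/4717 ≈ -4918.5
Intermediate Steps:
I(l, G) = -G/65 (I(l, G) = G*(-1/65) = -G/65)
-4919/I(-36, -65) - 2406/(-4717) = -4919/((-1/65*(-65))) - 2406/(-4717) = -4919/1 - 2406*(-1/4717) = -4919*1 + 2406/4717 = -4919 + 2406/4717 = -23200517/4717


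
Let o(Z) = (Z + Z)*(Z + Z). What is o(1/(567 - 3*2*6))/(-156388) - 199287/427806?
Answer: -244100650399565/524006698000878 ≈ -0.46584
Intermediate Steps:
o(Z) = 4*Z² (o(Z) = (2*Z)*(2*Z) = 4*Z²)
o(1/(567 - 3*2*6))/(-156388) - 199287/427806 = (4*(1/(567 - 3*2*6))²)/(-156388) - 199287/427806 = (4*(1/(567 - 6*6))²)*(-1/156388) - 199287*1/427806 = (4*(1/(567 - 36))²)*(-1/156388) - 22143/47534 = (4*(1/531)²)*(-1/156388) - 22143/47534 = (4*(1/281961))*(-1/156388) - 22143/47534 = (4/281961)*(-1/156388) - 22143/47534 = -1/11023829217 - 22143/47534 = -244100650399565/524006698000878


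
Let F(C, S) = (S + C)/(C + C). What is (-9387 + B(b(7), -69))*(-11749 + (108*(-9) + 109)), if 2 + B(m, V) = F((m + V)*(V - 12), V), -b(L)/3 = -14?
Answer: 28773134512/243 ≈ 1.1841e+8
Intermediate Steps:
b(L) = 42 (b(L) = -3*(-14) = 42)
F(C, S) = (C + S)/(2*C) (F(C, S) = (C + S)/((2*C)) = (C + S)*(1/(2*C)) = (C + S)/(2*C))
B(m, V) = -2 + (V + (-12 + V)*(V + m))/(2*(-12 + V)*(V + m)) (B(m, V) = -2 + ((m + V)*(V - 12) + V)/(2*(((m + V)*(V - 12)))) = -2 + ((V + m)*(-12 + V) + V)/(2*(((V + m)*(-12 + V)))) = -2 + ((-12 + V)*(V + m) + V)/(2*(((-12 + V)*(V + m)))) = -2 + (1/((-12 + V)*(V + m)))*(V + (-12 + V)*(V + m))/2 = -2 + (V + (-12 + V)*(V + m))/(2*(-12 + V)*(V + m)))
(-9387 + B(b(7), -69))*(-11749 + (108*(-9) + 109)) = (-9387 + (-3*(-69)² + 36*42 + 37*(-69) - 3*(-69)*42)/(2*((-69)² - 12*(-69) - 12*42 - 69*42)))*(-11749 + (108*(-9) + 109)) = (-9387 + (-3*4761 + 1512 - 2553 + 8694)/(2*(4761 + 828 - 504 - 2898)))*(-11749 + (-972 + 109)) = (-9387 + (½)*(-14283 + 1512 - 2553 + 8694)/2187)*(-11749 - 863) = (-9387 + (½)*(1/2187)*(-6630))*(-12612) = (-9387 - 1105/729)*(-12612) = -6844228/729*(-12612) = 28773134512/243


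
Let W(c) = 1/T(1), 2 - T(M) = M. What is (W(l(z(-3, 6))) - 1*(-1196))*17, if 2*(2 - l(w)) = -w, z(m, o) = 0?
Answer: 20349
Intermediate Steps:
l(w) = 2 + w/2 (l(w) = 2 - (-1)*w/2 = 2 + w/2)
T(M) = 2 - M
W(c) = 1 (W(c) = 1/(2 - 1*1) = 1/(2 - 1) = 1/1 = 1)
(W(l(z(-3, 6))) - 1*(-1196))*17 = (1 - 1*(-1196))*17 = (1 + 1196)*17 = 1197*17 = 20349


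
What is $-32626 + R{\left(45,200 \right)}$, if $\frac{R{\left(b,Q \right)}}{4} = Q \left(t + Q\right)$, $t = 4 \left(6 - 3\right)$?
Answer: $136974$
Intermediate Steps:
$t = 12$ ($t = 4 \cdot 3 = 12$)
$R{\left(b,Q \right)} = 4 Q \left(12 + Q\right)$
$-32626 + R{\left(45,200 \right)} = -32626 + 4 \cdot 200 \left(12 + 200\right) = -32626 + 4 \cdot 200 \cdot 212 = -32626 + 169600 = 136974$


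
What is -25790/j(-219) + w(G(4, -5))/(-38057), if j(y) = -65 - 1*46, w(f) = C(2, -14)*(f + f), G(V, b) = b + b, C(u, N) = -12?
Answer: 981463390/4224327 ≈ 232.34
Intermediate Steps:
G(V, b) = 2*b
w(f) = -24*f (w(f) = -12*(f + f) = -24*f)
j(y) = -111 (j(y) = -65 - 46 = -111)
-25790/j(-219) + w(G(4, -5))/(-38057) = -25790/(-111) - 48*(-5)/(-38057) = -25790*(-1/111) - 24*(-10)*(-1/38057) = 25790/111 + 240*(-1/38057) = 25790/111 - 240/38057 = 981463390/4224327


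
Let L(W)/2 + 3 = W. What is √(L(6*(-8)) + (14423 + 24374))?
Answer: √38695 ≈ 196.71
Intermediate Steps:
L(W) = -6 + 2*W
√(L(6*(-8)) + (14423 + 24374)) = √((-6 + 2*(6*(-8))) + (14423 + 24374)) = √((-6 + 2*(-48)) + 38797) = √((-6 - 96) + 38797) = √(-102 + 38797) = √38695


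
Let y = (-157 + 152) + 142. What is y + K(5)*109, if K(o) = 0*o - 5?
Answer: -408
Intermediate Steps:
K(o) = -5 (K(o) = 0 - 5 = -5)
y = 137 (y = -5 + 142 = 137)
y + K(5)*109 = 137 - 5*109 = 137 - 545 = -408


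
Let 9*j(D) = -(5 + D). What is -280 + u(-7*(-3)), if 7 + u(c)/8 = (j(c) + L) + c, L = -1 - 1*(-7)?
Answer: -1288/9 ≈ -143.11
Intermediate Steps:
L = 6 (L = -1 + 7 = 6)
j(D) = -5/9 - D/9 (j(D) = (-(5 + D))/9 = (-5 - D)/9 = -5/9 - D/9)
u(c) = -112/9 + 64*c/9 (u(c) = -56 + 8*(((-5/9 - c/9) + 6) + c) = -56 + 8*((49/9 - c/9) + c) = -56 + 8*(49/9 + 8*c/9) = -56 + (392/9 + 64*c/9) = -112/9 + 64*c/9)
-280 + u(-7*(-3)) = -280 + (-112/9 + 64*(-7*(-3))/9) = -280 + (-112/9 + (64/9)*21) = -280 + (-112/9 + 448/3) = -280 + 1232/9 = -1288/9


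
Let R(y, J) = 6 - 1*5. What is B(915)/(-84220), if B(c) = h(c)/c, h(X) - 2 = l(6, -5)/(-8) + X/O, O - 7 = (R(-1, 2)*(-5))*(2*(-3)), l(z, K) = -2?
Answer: -1331/3801690800 ≈ -3.5011e-7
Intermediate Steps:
R(y, J) = 1 (R(y, J) = 6 - 5 = 1)
O = 37 (O = 7 + (1*(-5))*(2*(-3)) = 7 - 5*(-6) = 7 + 30 = 37)
h(X) = 9/4 + X/37 (h(X) = 2 + (-2/(-8) + X/37) = 2 + (-2*(-1/8) + X*(1/37)) = 2 + (1/4 + X/37) = 9/4 + X/37)
B(c) = (9/4 + c/37)/c
B(915)/(-84220) = ((1/148)*(333 + 4*915)/915)/(-84220) = ((1/148)*(1/915)*(333 + 3660))*(-1/84220) = ((1/148)*(1/915)*3993)*(-1/84220) = (1331/45140)*(-1/84220) = -1331/3801690800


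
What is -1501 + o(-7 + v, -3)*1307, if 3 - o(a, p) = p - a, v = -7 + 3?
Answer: -8036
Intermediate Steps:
v = -4
o(a, p) = 3 + a - p (o(a, p) = 3 - (p - a) = 3 + (a - p) = 3 + a - p)
-1501 + o(-7 + v, -3)*1307 = -1501 + (3 + (-7 - 4) - 1*(-3))*1307 = -1501 + (3 - 11 + 3)*1307 = -1501 - 5*1307 = -1501 - 6535 = -8036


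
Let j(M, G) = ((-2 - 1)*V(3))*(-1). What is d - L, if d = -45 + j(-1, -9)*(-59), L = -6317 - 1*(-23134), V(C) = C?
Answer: -17393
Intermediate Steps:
j(M, G) = 9 (j(M, G) = ((-2 - 1)*3)*(-1) = -3*3*(-1) = -9*(-1) = 9)
L = 16817 (L = -6317 + 23134 = 16817)
d = -576 (d = -45 + 9*(-59) = -45 - 531 = -576)
d - L = -576 - 1*16817 = -576 - 16817 = -17393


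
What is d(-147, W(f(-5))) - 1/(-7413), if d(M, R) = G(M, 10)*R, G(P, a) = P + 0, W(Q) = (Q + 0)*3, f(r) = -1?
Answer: 3269134/7413 ≈ 441.00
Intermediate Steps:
W(Q) = 3*Q (W(Q) = Q*3 = 3*Q)
G(P, a) = P
d(M, R) = M*R
d(-147, W(f(-5))) - 1/(-7413) = -441*(-1) - 1/(-7413) = -147*(-3) - 1*(-1/7413) = 441 + 1/7413 = 3269134/7413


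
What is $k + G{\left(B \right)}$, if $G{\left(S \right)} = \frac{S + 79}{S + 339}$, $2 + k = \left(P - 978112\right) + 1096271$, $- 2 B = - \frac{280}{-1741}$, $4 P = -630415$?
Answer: $- \frac{93103089837}{2360236} \approx -39447.0$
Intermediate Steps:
$P = - \frac{630415}{4}$ ($P = \frac{1}{4} \left(-630415\right) = - \frac{630415}{4} \approx -1.576 \cdot 10^{5}$)
$B = - \frac{140}{1741}$ ($B = - \frac{\left(-280\right) \frac{1}{-1741}}{2} = - \frac{\left(-280\right) \left(- \frac{1}{1741}\right)}{2} = \left(- \frac{1}{2}\right) \frac{280}{1741} = - \frac{140}{1741} \approx -0.080414$)
$k = - \frac{157787}{4}$ ($k = -2 + \left(\left(- \frac{630415}{4} - 978112\right) + 1096271\right) = -2 + \left(- \frac{4542863}{4} + 1096271\right) = -2 - \frac{157779}{4} = - \frac{157787}{4} \approx -39447.0$)
$G{\left(S \right)} = \frac{79 + S}{339 + S}$
$k + G{\left(B \right)} = - \frac{157787}{4} + \frac{79 - \frac{140}{1741}}{339 - \frac{140}{1741}} = - \frac{157787}{4} + \frac{1}{\frac{590059}{1741}} \cdot \frac{137399}{1741} = - \frac{157787}{4} + \frac{1741}{590059} \cdot \frac{137399}{1741} = - \frac{157787}{4} + \frac{137399}{590059} = - \frac{93103089837}{2360236}$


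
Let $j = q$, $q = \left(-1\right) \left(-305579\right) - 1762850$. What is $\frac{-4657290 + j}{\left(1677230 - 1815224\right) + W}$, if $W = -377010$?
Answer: $\frac{2038187}{171668} \approx 11.873$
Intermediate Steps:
$q = -1457271$ ($q = 305579 - 1762850 = -1457271$)
$j = -1457271$
$\frac{-4657290 + j}{\left(1677230 - 1815224\right) + W} = \frac{-4657290 - 1457271}{\left(1677230 - 1815224\right) - 377010} = - \frac{6114561}{\left(1677230 - 1815224\right) - 377010} = - \frac{6114561}{-137994 - 377010} = - \frac{6114561}{-515004} = \left(-6114561\right) \left(- \frac{1}{515004}\right) = \frac{2038187}{171668}$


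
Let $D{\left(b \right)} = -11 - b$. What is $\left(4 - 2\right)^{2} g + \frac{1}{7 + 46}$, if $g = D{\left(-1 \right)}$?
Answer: $- \frac{2119}{53} \approx -39.981$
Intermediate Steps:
$g = -10$ ($g = -11 - -1 = -11 + 1 = -10$)
$\left(4 - 2\right)^{2} g + \frac{1}{7 + 46} = \left(4 - 2\right)^{2} \left(-10\right) + \frac{1}{7 + 46} = 2^{2} \left(-10\right) + \frac{1}{53} = 4 \left(-10\right) + \frac{1}{53} = -40 + \frac{1}{53} = - \frac{2119}{53}$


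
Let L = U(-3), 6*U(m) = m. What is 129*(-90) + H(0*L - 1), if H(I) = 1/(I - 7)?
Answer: -92881/8 ≈ -11610.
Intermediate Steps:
U(m) = m/6
L = -1/2 (L = (1/6)*(-3) = -1/2 ≈ -0.50000)
H(I) = 1/(-7 + I)
129*(-90) + H(0*L - 1) = 129*(-90) + 1/(-7 + (0*(-1/2) - 1)) = -11610 + 1/(-7 + (0 - 1)) = -11610 + 1/(-7 - 1) = -11610 + 1/(-8) = -11610 - 1/8 = -92881/8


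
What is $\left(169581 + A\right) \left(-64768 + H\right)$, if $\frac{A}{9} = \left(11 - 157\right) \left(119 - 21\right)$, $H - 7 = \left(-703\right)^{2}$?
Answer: $17525343432$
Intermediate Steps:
$H = 494216$ ($H = 7 + \left(-703\right)^{2} = 7 + 494209 = 494216$)
$A = -128772$ ($A = 9 \left(11 - 157\right) \left(119 - 21\right) = 9 \left(\left(-146\right) 98\right) = 9 \left(-14308\right) = -128772$)
$\left(169581 + A\right) \left(-64768 + H\right) = \left(169581 - 128772\right) \left(-64768 + 494216\right) = 40809 \cdot 429448 = 17525343432$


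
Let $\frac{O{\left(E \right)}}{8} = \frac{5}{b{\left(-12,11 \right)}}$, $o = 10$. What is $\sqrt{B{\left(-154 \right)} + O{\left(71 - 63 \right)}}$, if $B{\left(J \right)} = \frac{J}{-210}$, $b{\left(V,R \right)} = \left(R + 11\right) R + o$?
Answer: $\frac{\sqrt{9835}}{105} \approx 0.94449$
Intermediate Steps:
$b{\left(V,R \right)} = 10 + R \left(11 + R\right)$ ($b{\left(V,R \right)} = \left(R + 11\right) R + 10 = \left(11 + R\right) R + 10 = R \left(11 + R\right) + 10 = 10 + R \left(11 + R\right)$)
$B{\left(J \right)} = - \frac{J}{210}$ ($B{\left(J \right)} = J \left(- \frac{1}{210}\right) = - \frac{J}{210}$)
$O{\left(E \right)} = \frac{10}{63}$ ($O{\left(E \right)} = 8 \frac{5}{10 + 11^{2} + 11 \cdot 11} = 8 \frac{5}{10 + 121 + 121} = 8 \cdot \frac{5}{252} = \frac{10}{63}$)
$\sqrt{B{\left(-154 \right)} + O{\left(71 - 63 \right)}} = \sqrt{\left(- \frac{1}{210}\right) \left(-154\right) + \frac{10}{63}} = \sqrt{\frac{11}{15} + \frac{10}{63}} = \sqrt{\frac{281}{315}} = \frac{\sqrt{9835}}{105}$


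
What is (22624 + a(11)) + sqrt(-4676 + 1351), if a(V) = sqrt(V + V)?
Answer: 22624 + sqrt(22) + 5*I*sqrt(133) ≈ 22629.0 + 57.663*I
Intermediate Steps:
a(V) = sqrt(2)*sqrt(V) (a(V) = sqrt(2*V) = sqrt(2)*sqrt(V))
(22624 + a(11)) + sqrt(-4676 + 1351) = (22624 + sqrt(2)*sqrt(11)) + sqrt(-4676 + 1351) = (22624 + sqrt(22)) + sqrt(-3325) = (22624 + sqrt(22)) + 5*I*sqrt(133) = 22624 + sqrt(22) + 5*I*sqrt(133)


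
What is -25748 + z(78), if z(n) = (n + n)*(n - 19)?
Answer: -16544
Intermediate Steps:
z(n) = 2*n*(-19 + n) (z(n) = (2*n)*(-19 + n) = 2*n*(-19 + n))
-25748 + z(78) = -25748 + 2*78*(-19 + 78) = -25748 + 2*78*59 = -25748 + 9204 = -16544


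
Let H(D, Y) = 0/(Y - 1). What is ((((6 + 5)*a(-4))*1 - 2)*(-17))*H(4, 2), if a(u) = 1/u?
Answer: 0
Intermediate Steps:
a(u) = 1/u
H(D, Y) = 0 (H(D, Y) = 0/(-1 + Y) = 0)
((((6 + 5)*a(-4))*1 - 2)*(-17))*H(4, 2) = ((((6 + 5)/(-4))*1 - 2)*(-17))*0 = (((11*(-1/4))*1 - 2)*(-17))*0 = ((-11/4*1 - 2)*(-17))*0 = ((-11/4 - 2)*(-17))*0 = -19/4*(-17)*0 = (323/4)*0 = 0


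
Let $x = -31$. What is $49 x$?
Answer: $-1519$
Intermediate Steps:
$49 x = 49 \left(-31\right) = -1519$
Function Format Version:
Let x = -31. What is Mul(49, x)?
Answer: -1519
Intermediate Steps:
Mul(49, x) = Mul(49, -31) = -1519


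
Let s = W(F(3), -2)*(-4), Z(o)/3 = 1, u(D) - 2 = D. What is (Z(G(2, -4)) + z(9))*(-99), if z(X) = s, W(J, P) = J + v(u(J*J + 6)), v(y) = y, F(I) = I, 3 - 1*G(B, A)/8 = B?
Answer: 7623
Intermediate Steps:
G(B, A) = 24 - 8*B
u(D) = 2 + D
W(J, P) = 8 + J + J² (W(J, P) = J + (2 + (J*J + 6)) = J + (2 + (J² + 6)) = J + (2 + (6 + J²)) = J + (8 + J²) = 8 + J + J²)
Z(o) = 3 (Z(o) = 3*1 = 3)
s = -80 (s = (8 + 3 + 3²)*(-4) = (8 + 3 + 9)*(-4) = 20*(-4) = -80)
z(X) = -80
(Z(G(2, -4)) + z(9))*(-99) = (3 - 80)*(-99) = -77*(-99) = 7623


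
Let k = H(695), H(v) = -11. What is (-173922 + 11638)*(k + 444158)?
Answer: -72077951748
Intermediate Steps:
k = -11
(-173922 + 11638)*(k + 444158) = (-173922 + 11638)*(-11 + 444158) = -162284*444147 = -72077951748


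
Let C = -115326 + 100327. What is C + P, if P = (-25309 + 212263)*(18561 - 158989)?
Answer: -26253591311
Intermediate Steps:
C = -14999
P = -26253576312 (P = 186954*(-140428) = -26253576312)
C + P = -14999 - 26253576312 = -26253591311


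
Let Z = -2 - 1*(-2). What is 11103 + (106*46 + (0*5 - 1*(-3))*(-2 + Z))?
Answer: 15973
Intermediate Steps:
Z = 0 (Z = -2 + 2 = 0)
11103 + (106*46 + (0*5 - 1*(-3))*(-2 + Z)) = 11103 + (106*46 + (0*5 - 1*(-3))*(-2 + 0)) = 11103 + (4876 + (0 + 3)*(-2)) = 11103 + (4876 + 3*(-2)) = 11103 + (4876 - 6) = 11103 + 4870 = 15973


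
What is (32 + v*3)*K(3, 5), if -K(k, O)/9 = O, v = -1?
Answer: -1305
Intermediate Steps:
K(k, O) = -9*O
(32 + v*3)*K(3, 5) = (32 - 1*3)*(-9*5) = (32 - 3)*(-45) = 29*(-45) = -1305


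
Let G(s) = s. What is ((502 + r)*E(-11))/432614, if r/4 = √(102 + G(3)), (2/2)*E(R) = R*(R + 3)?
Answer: 22088/216307 + 176*√105/216307 ≈ 0.11045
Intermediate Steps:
E(R) = R*(3 + R) (E(R) = R*(R + 3) = R*(3 + R))
r = 4*√105 (r = 4*√(102 + 3) = 4*√105 ≈ 40.988)
((502 + r)*E(-11))/432614 = ((502 + 4*√105)*(-11*(3 - 11)))/432614 = ((502 + 4*√105)*(-11*(-8)))*(1/432614) = ((502 + 4*√105)*88)*(1/432614) = (44176 + 352*√105)*(1/432614) = 22088/216307 + 176*√105/216307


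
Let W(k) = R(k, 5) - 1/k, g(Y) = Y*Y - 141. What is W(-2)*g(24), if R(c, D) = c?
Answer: -1305/2 ≈ -652.50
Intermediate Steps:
g(Y) = -141 + Y**2 (g(Y) = Y**2 - 141 = -141 + Y**2)
W(k) = k - 1/k
W(-2)*g(24) = (-2 - 1/(-2))*(-141 + 24**2) = (-2 - 1*(-1/2))*(-141 + 576) = (-2 + 1/2)*435 = -3/2*435 = -1305/2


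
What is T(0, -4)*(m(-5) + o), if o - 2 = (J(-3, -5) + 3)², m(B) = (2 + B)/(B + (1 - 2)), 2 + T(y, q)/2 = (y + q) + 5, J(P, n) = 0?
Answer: -23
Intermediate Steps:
T(y, q) = 6 + 2*q + 2*y (T(y, q) = -4 + 2*((y + q) + 5) = -4 + 2*((q + y) + 5) = -4 + 2*(5 + q + y) = -4 + (10 + 2*q + 2*y) = 6 + 2*q + 2*y)
m(B) = (2 + B)/(-1 + B) (m(B) = (2 + B)/(B - 1) = (2 + B)/(-1 + B))
o = 11 (o = 2 + (0 + 3)² = 2 + 3² = 2 + 9 = 11)
T(0, -4)*(m(-5) + o) = (6 + 2*(-4) + 2*0)*((2 - 5)/(-1 - 5) + 11) = (6 - 8 + 0)*(-3/(-6) + 11) = -2*(-⅙*(-3) + 11) = -2*(½ + 11) = -2*23/2 = -23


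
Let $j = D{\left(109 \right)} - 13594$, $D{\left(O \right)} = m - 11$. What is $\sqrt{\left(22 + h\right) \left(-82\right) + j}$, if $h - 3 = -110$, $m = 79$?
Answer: $2 i \sqrt{1639} \approx 80.969 i$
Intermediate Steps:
$D{\left(O \right)} = 68$ ($D{\left(O \right)} = 79 - 11 = 68$)
$h = -107$ ($h = 3 - 110 = -107$)
$j = -13526$ ($j = 68 - 13594 = -13526$)
$\sqrt{\left(22 + h\right) \left(-82\right) + j} = \sqrt{\left(22 - 107\right) \left(-82\right) - 13526} = \sqrt{\left(-85\right) \left(-82\right) - 13526} = \sqrt{6970 - 13526} = \sqrt{-6556} = 2 i \sqrt{1639}$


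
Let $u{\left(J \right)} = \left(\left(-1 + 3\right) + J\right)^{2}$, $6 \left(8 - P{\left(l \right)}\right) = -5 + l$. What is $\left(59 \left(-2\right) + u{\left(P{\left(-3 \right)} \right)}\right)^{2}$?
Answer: $\frac{8836}{81} \approx 109.09$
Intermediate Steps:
$P{\left(l \right)} = \frac{53}{6} - \frac{l}{6}$ ($P{\left(l \right)} = 8 - \frac{-5 + l}{6} = 8 - \left(- \frac{5}{6} + \frac{l}{6}\right) = \frac{53}{6} - \frac{l}{6}$)
$u{\left(J \right)} = \left(2 + J\right)^{2}$
$\left(59 \left(-2\right) + u{\left(P{\left(-3 \right)} \right)}\right)^{2} = \left(59 \left(-2\right) + \left(2 + \left(\frac{53}{6} - - \frac{1}{2}\right)\right)^{2}\right)^{2} = \left(-118 + \left(2 + \left(\frac{53}{6} + \frac{1}{2}\right)\right)^{2}\right)^{2} = \left(-118 + \left(2 + \frac{28}{3}\right)^{2}\right)^{2} = \left(-118 + \left(\frac{34}{3}\right)^{2}\right)^{2} = \left(-118 + \frac{1156}{9}\right)^{2} = \left(\frac{94}{9}\right)^{2} = \frac{8836}{81}$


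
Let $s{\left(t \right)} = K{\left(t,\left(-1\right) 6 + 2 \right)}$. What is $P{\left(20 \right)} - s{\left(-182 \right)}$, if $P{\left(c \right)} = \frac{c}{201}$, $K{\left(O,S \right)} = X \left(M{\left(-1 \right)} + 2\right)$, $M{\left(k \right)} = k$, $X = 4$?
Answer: $- \frac{784}{201} \approx -3.9005$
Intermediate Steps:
$K{\left(O,S \right)} = 4$ ($K{\left(O,S \right)} = 4 \left(-1 + 2\right) = 4 \cdot 1 = 4$)
$s{\left(t \right)} = 4$
$P{\left(c \right)} = \frac{c}{201}$ ($P{\left(c \right)} = c \frac{1}{201} = \frac{c}{201}$)
$P{\left(20 \right)} - s{\left(-182 \right)} = \frac{1}{201} \cdot 20 - 4 = \frac{20}{201} - 4 = - \frac{784}{201}$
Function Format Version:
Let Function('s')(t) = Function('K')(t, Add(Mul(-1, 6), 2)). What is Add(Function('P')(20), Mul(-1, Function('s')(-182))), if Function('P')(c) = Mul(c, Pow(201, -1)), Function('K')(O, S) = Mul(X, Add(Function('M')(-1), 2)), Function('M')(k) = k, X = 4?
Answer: Rational(-784, 201) ≈ -3.9005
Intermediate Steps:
Function('K')(O, S) = 4 (Function('K')(O, S) = Mul(4, Add(-1, 2)) = Mul(4, 1) = 4)
Function('s')(t) = 4
Function('P')(c) = Mul(Rational(1, 201), c) (Function('P')(c) = Mul(c, Rational(1, 201)) = Mul(Rational(1, 201), c))
Add(Function('P')(20), Mul(-1, Function('s')(-182))) = Add(Mul(Rational(1, 201), 20), Mul(-1, 4)) = Add(Rational(20, 201), -4) = Rational(-784, 201)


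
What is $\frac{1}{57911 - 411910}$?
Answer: $- \frac{1}{353999} \approx -2.8249 \cdot 10^{-6}$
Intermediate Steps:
$\frac{1}{57911 - 411910} = \frac{1}{-353999} = - \frac{1}{353999}$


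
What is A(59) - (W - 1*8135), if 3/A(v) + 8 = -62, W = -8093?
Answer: 1135957/70 ≈ 16228.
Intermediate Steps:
A(v) = -3/70 (A(v) = 3/(-8 - 62) = 3/(-70) = 3*(-1/70) = -3/70)
A(59) - (W - 1*8135) = -3/70 - (-8093 - 1*8135) = -3/70 - (-8093 - 8135) = -3/70 - 1*(-16228) = -3/70 + 16228 = 1135957/70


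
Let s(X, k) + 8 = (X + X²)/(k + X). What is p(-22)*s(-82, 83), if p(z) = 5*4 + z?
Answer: -13268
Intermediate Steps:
s(X, k) = -8 + (X + X²)/(X + k) (s(X, k) = -8 + (X + X²)/(k + X) = -8 + (X + X²)/(X + k))
p(z) = 20 + z
p(-22)*s(-82, 83) = (20 - 22)*(((-82)² - 8*83 - 7*(-82))/(-82 + 83)) = -2*(6724 - 664 + 574)/1 = -2*6634 = -13268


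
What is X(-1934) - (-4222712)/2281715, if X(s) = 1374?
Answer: 3139299122/2281715 ≈ 1375.9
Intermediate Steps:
X(-1934) - (-4222712)/2281715 = 1374 - (-4222712)/2281715 = 1374 - 1*(-4222712/2281715) = 1374 + 4222712/2281715 = 3139299122/2281715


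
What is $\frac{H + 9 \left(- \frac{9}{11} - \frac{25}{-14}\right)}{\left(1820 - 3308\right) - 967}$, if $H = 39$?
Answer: $- \frac{7347}{378070} \approx -0.019433$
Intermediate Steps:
$\frac{H + 9 \left(- \frac{9}{11} - \frac{25}{-14}\right)}{\left(1820 - 3308\right) - 967} = \frac{39 + 9 \left(- \frac{9}{11} - \frac{25}{-14}\right)}{\left(1820 - 3308\right) - 967} = \frac{39 + 9 \left(\left(-9\right) \frac{1}{11} - - \frac{25}{14}\right)}{-1488 - 967} = \frac{39 + 9 \left(- \frac{9}{11} + \frac{25}{14}\right)}{-2455} = \left(39 + 9 \cdot \frac{149}{154}\right) \left(- \frac{1}{2455}\right) = \left(39 + \frac{1341}{154}\right) \left(- \frac{1}{2455}\right) = \frac{7347}{154} \left(- \frac{1}{2455}\right) = - \frac{7347}{378070}$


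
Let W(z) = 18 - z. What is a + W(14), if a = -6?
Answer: -2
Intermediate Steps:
a + W(14) = -6 + (18 - 1*14) = -6 + (18 - 14) = -6 + 4 = -2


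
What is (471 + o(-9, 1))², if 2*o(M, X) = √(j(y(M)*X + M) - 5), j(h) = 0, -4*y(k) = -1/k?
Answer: (942 + I*√5)²/4 ≈ 2.2184e+5 + 1053.2*I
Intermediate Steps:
y(k) = 1/(4*k) (y(k) = -(-1)/(4*k) = 1/(4*k))
o(M, X) = I*√5/2 (o(M, X) = √(0 - 5)/2 = √(-5)/2 = (I*√5)/2 = I*√5/2)
(471 + o(-9, 1))² = (471 + I*√5/2)²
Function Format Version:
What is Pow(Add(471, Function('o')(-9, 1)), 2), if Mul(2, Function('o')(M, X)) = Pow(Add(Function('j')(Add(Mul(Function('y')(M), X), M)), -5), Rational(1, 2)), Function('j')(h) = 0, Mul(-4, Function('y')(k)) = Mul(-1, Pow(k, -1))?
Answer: Mul(Rational(1, 4), Pow(Add(942, Mul(I, Pow(5, Rational(1, 2)))), 2)) ≈ Add(2.2184e+5, Mul(1053.2, I))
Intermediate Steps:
Function('y')(k) = Mul(Rational(1, 4), Pow(k, -1)) (Function('y')(k) = Mul(Rational(-1, 4), Mul(-1, Pow(k, -1))) = Mul(Rational(1, 4), Pow(k, -1)))
Function('o')(M, X) = Mul(Rational(1, 2), I, Pow(5, Rational(1, 2))) (Function('o')(M, X) = Mul(Rational(1, 2), Pow(Add(0, -5), Rational(1, 2))) = Mul(Rational(1, 2), Pow(-5, Rational(1, 2))) = Mul(Rational(1, 2), Mul(I, Pow(5, Rational(1, 2)))) = Mul(Rational(1, 2), I, Pow(5, Rational(1, 2))))
Pow(Add(471, Function('o')(-9, 1)), 2) = Pow(Add(471, Mul(Rational(1, 2), I, Pow(5, Rational(1, 2)))), 2)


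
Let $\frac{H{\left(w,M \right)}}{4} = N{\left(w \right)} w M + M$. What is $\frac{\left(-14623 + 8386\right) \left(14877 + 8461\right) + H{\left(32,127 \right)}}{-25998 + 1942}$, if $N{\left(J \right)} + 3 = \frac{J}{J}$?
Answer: $\frac{72795555}{12028} \approx 6052.2$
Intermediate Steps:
$N{\left(J \right)} = -2$ ($N{\left(J \right)} = -3 + \frac{J}{J} = -3 + 1 = -2$)
$H{\left(w,M \right)} = 4 M - 8 M w$ ($H{\left(w,M \right)} = 4 \left(- 2 w M + M\right) = 4 \left(- 2 M w + M\right) = 4 \left(M - 2 M w\right) = 4 M - 8 M w$)
$\frac{\left(-14623 + 8386\right) \left(14877 + 8461\right) + H{\left(32,127 \right)}}{-25998 + 1942} = \frac{\left(-14623 + 8386\right) \left(14877 + 8461\right) + 4 \cdot 127 \left(1 - 64\right)}{-25998 + 1942} = \frac{\left(-6237\right) 23338 + 4 \cdot 127 \left(1 - 64\right)}{-24056} = \left(-145559106 + 4 \cdot 127 \left(-63\right)\right) \left(- \frac{1}{24056}\right) = \left(-145559106 - 32004\right) \left(- \frac{1}{24056}\right) = \left(-145591110\right) \left(- \frac{1}{24056}\right) = \frac{72795555}{12028}$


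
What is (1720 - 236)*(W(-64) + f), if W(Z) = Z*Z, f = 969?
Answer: 7516460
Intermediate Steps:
W(Z) = Z**2
(1720 - 236)*(W(-64) + f) = (1720 - 236)*((-64)**2 + 969) = 1484*(4096 + 969) = 1484*5065 = 7516460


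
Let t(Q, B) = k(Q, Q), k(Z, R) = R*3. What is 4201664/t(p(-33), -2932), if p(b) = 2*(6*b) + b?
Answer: -4201664/1287 ≈ -3264.7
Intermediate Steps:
p(b) = 13*b (p(b) = 12*b + b = 13*b)
k(Z, R) = 3*R
t(Q, B) = 3*Q
4201664/t(p(-33), -2932) = 4201664/((3*(13*(-33)))) = 4201664/((3*(-429))) = 4201664/(-1287) = 4201664*(-1/1287) = -4201664/1287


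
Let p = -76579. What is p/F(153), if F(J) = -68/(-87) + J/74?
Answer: -493015602/18343 ≈ -26878.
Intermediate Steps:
F(J) = 68/87 + J/74 (F(J) = -68*(-1/87) + J*(1/74) = 68/87 + J/74)
p/F(153) = -76579/(68/87 + (1/74)*153) = -76579/(68/87 + 153/74) = -76579/18343/6438 = -76579*6438/18343 = -493015602/18343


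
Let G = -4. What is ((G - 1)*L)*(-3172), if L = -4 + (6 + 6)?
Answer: 126880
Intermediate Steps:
L = 8 (L = -4 + 12 = 8)
((G - 1)*L)*(-3172) = ((-4 - 1)*8)*(-3172) = -5*8*(-3172) = -40*(-3172) = 126880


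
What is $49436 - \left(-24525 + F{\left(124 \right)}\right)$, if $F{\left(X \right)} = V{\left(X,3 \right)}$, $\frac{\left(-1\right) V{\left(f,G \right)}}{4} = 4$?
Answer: $73977$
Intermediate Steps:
$V{\left(f,G \right)} = -16$ ($V{\left(f,G \right)} = \left(-4\right) 4 = -16$)
$F{\left(X \right)} = -16$
$49436 - \left(-24525 + F{\left(124 \right)}\right) = 49436 + \left(24525 - -16\right) = 49436 + \left(24525 + 16\right) = 49436 + 24541 = 73977$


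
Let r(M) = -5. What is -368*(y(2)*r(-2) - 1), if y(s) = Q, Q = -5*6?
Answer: -54832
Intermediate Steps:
Q = -30
y(s) = -30
-368*(y(2)*r(-2) - 1) = -368*(-30*(-5) - 1) = -368*(150 - 1) = -368*149 = -54832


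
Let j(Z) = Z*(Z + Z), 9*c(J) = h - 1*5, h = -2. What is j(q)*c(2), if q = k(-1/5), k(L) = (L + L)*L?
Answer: -56/5625 ≈ -0.0099556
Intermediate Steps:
c(J) = -7/9 (c(J) = (-2 - 1*5)/9 = (-2 - 5)/9 = (⅑)*(-7) = -7/9)
k(L) = 2*L² (k(L) = (2*L)*L = 2*L²)
q = 2/25 (q = 2*(-1/5)² = 2*(-1*⅕)² = 2*(-⅕)² = 2*(1/25) = 2/25 ≈ 0.080000)
j(Z) = 2*Z² (j(Z) = Z*(2*Z) = 2*Z²)
j(q)*c(2) = (2*(2/25)²)*(-7/9) = (2*(4/625))*(-7/9) = (8/625)*(-7/9) = -56/5625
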